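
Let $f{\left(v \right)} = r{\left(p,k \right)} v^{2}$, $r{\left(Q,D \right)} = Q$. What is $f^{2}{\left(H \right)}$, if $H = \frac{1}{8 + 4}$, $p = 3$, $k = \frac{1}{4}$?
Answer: $\frac{1}{2304} \approx 0.00043403$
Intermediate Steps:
$k = \frac{1}{4} \approx 0.25$
$H = \frac{1}{12} \approx 0.083333$
$f{\left(v \right)} = 3 v^{2}$
$f^{2}{\left(H \right)} = \left(\frac{3}{144}\right)^{2} = \left(3 \cdot \frac{1}{144}\right)^{2} = \left(\frac{1}{48}\right)^{2} = \frac{1}{2304}$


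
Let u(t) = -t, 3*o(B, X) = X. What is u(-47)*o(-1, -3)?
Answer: -47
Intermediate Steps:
o(B, X) = X/3
u(-47)*o(-1, -3) = (-1*(-47))*((1/3)*(-3)) = 47*(-1) = -47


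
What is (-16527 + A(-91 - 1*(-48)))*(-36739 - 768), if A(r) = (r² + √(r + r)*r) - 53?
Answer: 552515617 + 1612801*I*√86 ≈ 5.5252e+8 + 1.4956e+7*I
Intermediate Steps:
A(r) = -53 + r² + √2*r^(3/2) (A(r) = (r² + √(2*r)*r) - 53 = (r² + (√2*√r)*r) - 53 = (r² + √2*r^(3/2)) - 53 = -53 + r² + √2*r^(3/2))
(-16527 + A(-91 - 1*(-48)))*(-36739 - 768) = (-16527 + (-53 + (-91 - 1*(-48))² + √2*(-91 - 1*(-48))^(3/2)))*(-36739 - 768) = (-16527 + (-53 + (-91 + 48)² + √2*(-91 + 48)^(3/2)))*(-37507) = (-16527 + (-53 + (-43)² + √2*(-43)^(3/2)))*(-37507) = (-16527 + (-53 + 1849 + √2*(-43*I*√43)))*(-37507) = (-16527 + (-53 + 1849 - 43*I*√86))*(-37507) = (-16527 + (1796 - 43*I*√86))*(-37507) = (-14731 - 43*I*√86)*(-37507) = 552515617 + 1612801*I*√86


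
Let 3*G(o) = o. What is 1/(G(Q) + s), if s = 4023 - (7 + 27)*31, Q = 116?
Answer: 3/9023 ≈ 0.00033248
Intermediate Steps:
G(o) = o/3
s = 2969 (s = 4023 - 34*31 = 4023 - 1*1054 = 4023 - 1054 = 2969)
1/(G(Q) + s) = 1/((1/3)*116 + 2969) = 1/(116/3 + 2969) = 1/(9023/3) = 3/9023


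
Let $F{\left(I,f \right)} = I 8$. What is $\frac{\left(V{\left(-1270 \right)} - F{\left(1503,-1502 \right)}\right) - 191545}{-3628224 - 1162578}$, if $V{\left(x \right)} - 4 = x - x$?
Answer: $\frac{67855}{1596934} \approx 0.042491$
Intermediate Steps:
$F{\left(I,f \right)} = 8 I$
$V{\left(x \right)} = 4$ ($V{\left(x \right)} = 4 + \left(x - x\right) = 4 + 0 = 4$)
$\frac{\left(V{\left(-1270 \right)} - F{\left(1503,-1502 \right)}\right) - 191545}{-3628224 - 1162578} = \frac{\left(4 - 8 \cdot 1503\right) - 191545}{-3628224 - 1162578} = \frac{\left(4 - 12024\right) - 191545}{-4790802} = \left(\left(4 - 12024\right) - 191545\right) \left(- \frac{1}{4790802}\right) = \left(-12020 - 191545\right) \left(- \frac{1}{4790802}\right) = \left(-203565\right) \left(- \frac{1}{4790802}\right) = \frac{67855}{1596934}$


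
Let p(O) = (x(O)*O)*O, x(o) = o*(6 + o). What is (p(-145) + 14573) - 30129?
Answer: 423743319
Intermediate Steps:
p(O) = O³*(6 + O) (p(O) = ((O*(6 + O))*O)*O = (O²*(6 + O))*O = O³*(6 + O))
(p(-145) + 14573) - 30129 = ((-145)³*(6 - 145) + 14573) - 30129 = (-3048625*(-139) + 14573) - 30129 = (423758875 + 14573) - 30129 = 423773448 - 30129 = 423743319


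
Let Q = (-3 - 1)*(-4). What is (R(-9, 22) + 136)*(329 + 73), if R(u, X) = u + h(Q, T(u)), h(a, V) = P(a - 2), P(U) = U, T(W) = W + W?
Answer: 56682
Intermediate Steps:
T(W) = 2*W
Q = 16 (Q = -4*(-4) = 16)
h(a, V) = -2 + a (h(a, V) = a - 2 = -2 + a)
R(u, X) = 14 + u (R(u, X) = u + (-2 + 16) = u + 14 = 14 + u)
(R(-9, 22) + 136)*(329 + 73) = ((14 - 9) + 136)*(329 + 73) = (5 + 136)*402 = 141*402 = 56682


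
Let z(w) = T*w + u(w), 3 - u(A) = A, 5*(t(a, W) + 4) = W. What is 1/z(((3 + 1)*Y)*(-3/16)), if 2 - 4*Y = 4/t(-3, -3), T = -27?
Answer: 46/831 ≈ 0.055355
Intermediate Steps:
t(a, W) = -4 + W/5
u(A) = 3 - A
Y = 33/46 (Y = ½ - 1/(-4 + (⅕)*(-3)) = ½ - 1/(-4 - ⅗) = ½ - 1/(-23/5) = ½ - (-5)/23 = ½ - ¼*(-20/23) = ½ + 5/23 = 33/46 ≈ 0.71739)
z(w) = 3 - 28*w (z(w) = -27*w + (3 - w) = 3 - 28*w)
1/z(((3 + 1)*Y)*(-3/16)) = 1/(3 - 28*(3 + 1)*(33/46)*(-3/16)) = 1/(3 - 28*4*(33/46)*(-3*1/16)) = 1/(3 - 1848*(-3)/(23*16)) = 1/(3 - 28*(-99/184)) = 1/(3 + 693/46) = 1/(831/46) = 46/831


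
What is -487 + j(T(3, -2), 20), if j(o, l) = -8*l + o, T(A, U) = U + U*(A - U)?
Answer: -659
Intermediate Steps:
j(o, l) = o - 8*l
-487 + j(T(3, -2), 20) = -487 + (-2*(1 + 3 - 1*(-2)) - 8*20) = -487 + (-2*(1 + 3 + 2) - 160) = -487 + (-2*6 - 160) = -487 + (-12 - 160) = -487 - 172 = -659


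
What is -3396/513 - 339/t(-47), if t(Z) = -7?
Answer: 50045/1197 ≈ 41.809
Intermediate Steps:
-3396/513 - 339/t(-47) = -3396/513 - 339/(-7) = -3396*1/513 - 339*(-⅐) = -1132/171 + 339/7 = 50045/1197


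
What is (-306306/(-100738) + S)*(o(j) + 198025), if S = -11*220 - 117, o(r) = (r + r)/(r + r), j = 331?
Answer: -2297695678000/4579 ≈ -5.0179e+8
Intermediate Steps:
o(r) = 1 (o(r) = (2*r)/((2*r)) = (2*r)*(1/(2*r)) = 1)
S = -2537 (S = -2420 - 117 = -2537)
(-306306/(-100738) + S)*(o(j) + 198025) = (-306306/(-100738) - 2537)*(1 + 198025) = (-306306*(-1/100738) - 2537)*198026 = (13923/4579 - 2537)*198026 = -11603000/4579*198026 = -2297695678000/4579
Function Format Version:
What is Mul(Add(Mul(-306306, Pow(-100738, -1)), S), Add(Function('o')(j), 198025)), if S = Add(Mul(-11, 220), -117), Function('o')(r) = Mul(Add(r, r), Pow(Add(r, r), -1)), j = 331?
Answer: Rational(-2297695678000, 4579) ≈ -5.0179e+8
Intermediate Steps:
Function('o')(r) = 1 (Function('o')(r) = Mul(Mul(2, r), Pow(Mul(2, r), -1)) = Mul(Mul(2, r), Mul(Rational(1, 2), Pow(r, -1))) = 1)
S = -2537 (S = Add(-2420, -117) = -2537)
Mul(Add(Mul(-306306, Pow(-100738, -1)), S), Add(Function('o')(j), 198025)) = Mul(Add(Mul(-306306, Pow(-100738, -1)), -2537), Add(1, 198025)) = Mul(Add(Mul(-306306, Rational(-1, 100738)), -2537), 198026) = Mul(Add(Rational(13923, 4579), -2537), 198026) = Mul(Rational(-11603000, 4579), 198026) = Rational(-2297695678000, 4579)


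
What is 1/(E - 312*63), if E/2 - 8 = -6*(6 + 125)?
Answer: -1/21212 ≈ -4.7143e-5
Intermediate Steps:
E = -1556 (E = 16 + 2*(-6*(6 + 125)) = 16 + 2*(-6*131) = 16 + 2*(-786) = 16 - 1572 = -1556)
1/(E - 312*63) = 1/(-1556 - 312*63) = 1/(-1556 - 19656) = 1/(-21212) = -1/21212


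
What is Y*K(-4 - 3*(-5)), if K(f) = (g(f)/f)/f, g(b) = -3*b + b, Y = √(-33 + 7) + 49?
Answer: -98/11 - 2*I*√26/11 ≈ -8.9091 - 0.92709*I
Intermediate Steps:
Y = 49 + I*√26 (Y = √(-26) + 49 = I*√26 + 49 = 49 + I*√26 ≈ 49.0 + 5.099*I)
g(b) = -2*b
K(f) = -2/f (K(f) = ((-2*f)/f)/f = -2/f)
Y*K(-4 - 3*(-5)) = (49 + I*√26)*(-2/(-4 - 3*(-5))) = (49 + I*√26)*(-2/(-4 + 15)) = (49 + I*√26)*(-2/11) = -98/11 - 2*I*√26/11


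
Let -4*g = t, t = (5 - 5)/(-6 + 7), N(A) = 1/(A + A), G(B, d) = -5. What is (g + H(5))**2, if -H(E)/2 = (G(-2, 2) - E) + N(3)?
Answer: 3481/9 ≈ 386.78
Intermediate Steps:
N(A) = 1/(2*A)
t = 0 (t = 0/1 = 0*1 = 0)
H(E) = 29/3 + 2*E (H(E) = -2*((-5 - E) + (1/2)/3) = -2*((-5 - E) + (1/2)*(1/3)) = -2*((-5 - E) + 1/6) = -2*(-29/6 - E) = 29/3 + 2*E)
g = 0 (g = -1/4*0 = 0)
(g + H(5))**2 = (0 + (29/3 + 2*5))**2 = (0 + (29/3 + 10))**2 = (0 + 59/3)**2 = (59/3)**2 = 3481/9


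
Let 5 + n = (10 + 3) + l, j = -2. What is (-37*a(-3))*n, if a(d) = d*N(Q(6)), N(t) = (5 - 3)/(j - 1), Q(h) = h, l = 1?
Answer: -666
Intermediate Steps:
n = 9 (n = -5 + ((10 + 3) + 1) = -5 + (13 + 1) = -5 + 14 = 9)
N(t) = -⅔ (N(t) = (5 - 3)/(-2 - 1) = 2/(-3) = 2*(-⅓) = -⅔)
a(d) = -2*d/3 (a(d) = d*(-⅔) = -2*d/3)
(-37*a(-3))*n = -(-74)*(-3)/3*9 = -37*2*9 = -74*9 = -666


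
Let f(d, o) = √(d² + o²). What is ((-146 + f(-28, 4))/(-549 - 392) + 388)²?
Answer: 133410485316/885481 - 14610160*√2/885481 ≈ 1.5064e+5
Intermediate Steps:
((-146 + f(-28, 4))/(-549 - 392) + 388)² = ((-146 + √((-28)² + 4²))/(-549 - 392) + 388)² = ((-146 + √(784 + 16))/(-941) + 388)² = ((-146 + √800)*(-1/941) + 388)² = ((-146 + 20*√2)*(-1/941) + 388)² = ((146/941 - 20*√2/941) + 388)² = (365254/941 - 20*√2/941)²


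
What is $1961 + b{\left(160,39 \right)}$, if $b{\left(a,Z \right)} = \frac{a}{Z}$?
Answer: $\frac{76639}{39} \approx 1965.1$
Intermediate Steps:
$1961 + b{\left(160,39 \right)} = 1961 + \frac{160}{39} = \frac{76639}{39}$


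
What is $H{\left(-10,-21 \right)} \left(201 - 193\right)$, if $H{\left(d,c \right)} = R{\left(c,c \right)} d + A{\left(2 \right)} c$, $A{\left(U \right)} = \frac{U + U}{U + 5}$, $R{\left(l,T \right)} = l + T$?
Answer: $3264$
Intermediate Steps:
$R{\left(l,T \right)} = T + l$
$A{\left(U \right)} = \frac{2 U}{5 + U}$
$H{\left(d,c \right)} = \frac{4 c}{7} + 2 c d$ ($H{\left(d,c \right)} = \left(c + c\right) d + 2 \cdot 2 \frac{1}{5 + 2} c = 2 c d + 2 \cdot 2 \cdot \frac{1}{7} c = 2 c d + \frac{4 c}{7} = \frac{4 c}{7} + 2 c d$)
$H{\left(-10,-21 \right)} \left(201 - 193\right) = \frac{2}{7} \left(-21\right) \left(2 + 7 \left(-10\right)\right) \left(201 - 193\right) = \frac{2}{7} \left(-21\right) \left(2 - 70\right) 8 = \frac{2}{7} \left(-21\right) \left(-68\right) 8 = 408 \cdot 8 = 3264$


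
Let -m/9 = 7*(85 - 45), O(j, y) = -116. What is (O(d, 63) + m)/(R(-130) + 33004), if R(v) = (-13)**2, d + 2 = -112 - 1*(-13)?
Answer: -2636/33173 ≈ -0.079462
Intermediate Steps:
d = -101 (d = -2 + (-112 - 1*(-13)) = -2 + (-112 + 13) = -2 - 99 = -101)
R(v) = 169
m = -2520 (m = -63*(85 - 45) = -63*40 = -9*280 = -2520)
(O(d, 63) + m)/(R(-130) + 33004) = (-116 - 2520)/(169 + 33004) = -2636/33173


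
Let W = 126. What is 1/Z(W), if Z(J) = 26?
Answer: 1/26 ≈ 0.038462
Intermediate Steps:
1/Z(W) = 1/26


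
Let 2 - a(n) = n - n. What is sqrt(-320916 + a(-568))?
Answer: I*sqrt(320914) ≈ 566.49*I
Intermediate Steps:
a(n) = 2 (a(n) = 2 - (n - n) = 2 - 1*0 = 2 + 0 = 2)
sqrt(-320916 + a(-568)) = sqrt(-320916 + 2) = sqrt(-320914) = I*sqrt(320914)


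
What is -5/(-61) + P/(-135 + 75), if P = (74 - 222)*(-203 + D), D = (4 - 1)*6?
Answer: -83494/183 ≈ -456.25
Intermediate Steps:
D = 18 (D = 3*6 = 18)
P = 27380 (P = (74 - 222)*(-203 + 18) = -148*(-185) = 27380)
-5/(-61) + P/(-135 + 75) = -5/(-61) + 27380/(-135 + 75) = -5*(-1/61) + 27380/(-60) = 5/61 + 27380*(-1/60) = 5/61 - 1369/3 = -83494/183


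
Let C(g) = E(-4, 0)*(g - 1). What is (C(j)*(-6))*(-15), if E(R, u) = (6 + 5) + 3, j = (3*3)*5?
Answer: 55440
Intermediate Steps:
j = 45 (j = 9*5 = 45)
E(R, u) = 14 (E(R, u) = 11 + 3 = 14)
C(g) = -14 + 14*g (C(g) = 14*(g - 1) = 14*(-1 + g) = -14 + 14*g)
(C(j)*(-6))*(-15) = ((-14 + 14*45)*(-6))*(-15) = ((-14 + 630)*(-6))*(-15) = (616*(-6))*(-15) = -3696*(-15) = 55440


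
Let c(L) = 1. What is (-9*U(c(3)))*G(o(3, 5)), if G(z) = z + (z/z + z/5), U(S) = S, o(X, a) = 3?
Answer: -207/5 ≈ -41.400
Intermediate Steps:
G(z) = 1 + 6*z/5 (G(z) = z + (1 + z*(1/5)) = z + (1 + z/5) = 1 + 6*z/5)
(-9*U(c(3)))*G(o(3, 5)) = (-9*1)*(1 + (6/5)*3) = -9*(1 + 18/5) = -9*23/5 = -207/5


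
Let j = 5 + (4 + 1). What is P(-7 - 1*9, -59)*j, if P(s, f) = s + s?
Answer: -320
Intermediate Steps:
P(s, f) = 2*s
j = 10 (j = 5 + 5 = 10)
P(-7 - 1*9, -59)*j = (2*(-7 - 1*9))*10 = (2*(-7 - 9))*10 = (2*(-16))*10 = -32*10 = -320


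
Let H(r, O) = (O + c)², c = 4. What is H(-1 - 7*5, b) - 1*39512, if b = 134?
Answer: -20468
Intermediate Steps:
H(r, O) = (4 + O)² (H(r, O) = (O + 4)² = (4 + O)²)
H(-1 - 7*5, b) - 1*39512 = (4 + 134)² - 1*39512 = 138² - 39512 = 19044 - 39512 = -20468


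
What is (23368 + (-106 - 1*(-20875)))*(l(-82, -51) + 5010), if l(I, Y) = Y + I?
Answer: 215256149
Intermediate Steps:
l(I, Y) = I + Y
(23368 + (-106 - 1*(-20875)))*(l(-82, -51) + 5010) = (23368 + (-106 - 1*(-20875)))*((-82 - 51) + 5010) = (23368 + (-106 + 20875))*(-133 + 5010) = (23368 + 20769)*4877 = 44137*4877 = 215256149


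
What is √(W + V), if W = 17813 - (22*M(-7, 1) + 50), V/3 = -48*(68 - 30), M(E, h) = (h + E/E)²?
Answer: √12203 ≈ 110.47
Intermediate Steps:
M(E, h) = (1 + h)² (M(E, h) = (h + 1)² = (1 + h)²)
V = -5472 (V = 3*(-48*(68 - 30)) = 3*(-48*38) = 3*(-1824) = -5472)
W = 17675 (W = 17813 - (22*(1 + 1)² + 50) = 17813 - (22*2² + 50) = 17813 - (22*4 + 50) = 17813 - (88 + 50) = 17813 - 1*138 = 17813 - 138 = 17675)
√(W + V) = √(17675 - 5472) = √12203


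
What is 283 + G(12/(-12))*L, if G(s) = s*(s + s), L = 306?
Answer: 895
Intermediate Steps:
G(s) = 2*s**2 (G(s) = s*(2*s) = 2*s**2)
283 + G(12/(-12))*L = 283 + (2*(12/(-12))**2)*306 = 283 + (2*(12*(-1/12))**2)*306 = 283 + (2*(-1)**2)*306 = 283 + (2*1)*306 = 283 + 2*306 = 283 + 612 = 895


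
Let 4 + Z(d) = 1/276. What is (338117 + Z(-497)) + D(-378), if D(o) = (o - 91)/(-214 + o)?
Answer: 13811272333/40848 ≈ 3.3811e+5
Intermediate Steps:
D(o) = (-91 + o)/(-214 + o)
Z(d) = -1103/276 (Z(d) = -4 + 1/276 = -1103/276)
(338117 + Z(-497)) + D(-378) = (338117 - 1103/276) + (-91 - 378)/(-214 - 378) = 93319189/276 - 469/(-592) = 93319189/276 - 1/592*(-469) = 93319189/276 + 469/592 = 13811272333/40848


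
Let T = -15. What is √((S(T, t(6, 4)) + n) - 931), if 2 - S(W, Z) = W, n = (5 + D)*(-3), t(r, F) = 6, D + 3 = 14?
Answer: I*√962 ≈ 31.016*I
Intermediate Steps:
D = 11 (D = -3 + 14 = 11)
n = -48 (n = (5 + 11)*(-3) = 16*(-3) = -48)
S(W, Z) = 2 - W
√((S(T, t(6, 4)) + n) - 931) = √(((2 - 1*(-15)) - 48) - 931) = √(((2 + 15) - 48) - 931) = √((17 - 48) - 931) = √(-31 - 931) = √(-962) = I*√962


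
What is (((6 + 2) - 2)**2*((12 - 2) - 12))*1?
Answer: -72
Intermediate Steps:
(((6 + 2) - 2)**2*((12 - 2) - 12))*1 = ((8 - 2)**2*(10 - 12))*1 = (6**2*(-2))*1 = (36*(-2))*1 = -72*1 = -72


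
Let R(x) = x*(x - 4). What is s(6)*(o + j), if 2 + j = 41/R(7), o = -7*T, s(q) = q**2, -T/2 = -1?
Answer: -3540/7 ≈ -505.71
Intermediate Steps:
T = 2 (T = -2*(-1) = 2)
R(x) = x*(-4 + x)
o = -14 (o = -7*2 = -14)
j = -1/21 (j = -2 + 41/((7*(-4 + 7))) = -2 + 41/((7*3)) = -2 + 41/21 = -1/21 ≈ -0.047619)
s(6)*(o + j) = 6**2*(-14 - 1/21) = 36*(-295/21) = -3540/7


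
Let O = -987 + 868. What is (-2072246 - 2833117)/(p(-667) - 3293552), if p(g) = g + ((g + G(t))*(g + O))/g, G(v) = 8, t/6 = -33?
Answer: 1090625707/732587349 ≈ 1.4887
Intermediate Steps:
t = -198 (t = 6*(-33) = -198)
O = -119
p(g) = g + (-119 + g)*(8 + g)/g (p(g) = g + ((g + 8)*(g - 119))/g = g + ((8 + g)*(-119 + g))/g = g + ((-119 + g)*(8 + g))/g = g + (-119 + g)*(8 + g)/g)
(-2072246 - 2833117)/(p(-667) - 3293552) = (-2072246 - 2833117)/((-111 - 952/(-667) + 2*(-667)) - 3293552) = -4905363/((-111 - 952*(-1/667) - 1334) - 3293552) = -4905363/((-111 + 952/667 - 1334) - 3293552) = -4905363/(-962863/667 - 3293552) = -4905363/(-2197762047/667) = -4905363*(-667/2197762047) = 1090625707/732587349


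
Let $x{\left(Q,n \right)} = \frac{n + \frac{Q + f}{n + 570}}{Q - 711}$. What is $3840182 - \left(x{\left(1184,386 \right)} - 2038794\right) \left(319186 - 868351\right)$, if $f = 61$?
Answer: $- \frac{506283258199637599}{452188} \approx -1.1196 \cdot 10^{12}$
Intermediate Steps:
$x{\left(Q,n \right)} = \frac{n + \frac{61 + Q}{570 + n}}{-711 + Q}$ ($x{\left(Q,n \right)} = \frac{n + \frac{Q + 61}{n + 570}}{Q - 711} = \frac{n + \frac{61 + Q}{570 + n}}{-711 + Q}$)
$3840182 - \left(x{\left(1184,386 \right)} - 2038794\right) \left(319186 - 868351\right) = 3840182 - \left(\frac{61 + 1184 + 386^{2} + 570 \cdot 386}{-405270 - 274446 + 570 \cdot 1184 + 1184 \cdot 386} - 2038794\right) \left(319186 - 868351\right) = 3840182 - \left(\frac{61 + 1184 + 148996 + 220020}{-405270 - 274446 + 674880 + 457024} - 2038794\right) \left(-549165\right) = 3840182 - \left(\frac{1}{452188} \cdot 370261 - 2038794\right) \left(-549165\right) = 3840182 - \left(\frac{370261}{452188} - 2038794\right) \left(-549165\right) = 3840182 - \left(- \frac{921917811011}{452188}\right) \left(-549165\right) = 3840182 - \frac{506284994683855815}{452188} = - \frac{506283258199637599}{452188}$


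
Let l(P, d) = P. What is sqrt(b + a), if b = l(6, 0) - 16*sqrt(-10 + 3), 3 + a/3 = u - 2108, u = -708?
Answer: sqrt(-8451 - 16*I*sqrt(7)) ≈ 0.2302 - 91.93*I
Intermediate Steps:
a = -8457 (a = -9 + 3*(-708 - 2108) = -9 + 3*(-2816) = -9 - 8448 = -8457)
b = 6 - 16*I*sqrt(7) (b = 6 - 16*sqrt(-10 + 3) = 6 - 16*I*sqrt(7) ≈ 6.0 - 42.332*I)
sqrt(b + a) = sqrt((6 - 16*I*sqrt(7)) - 8457) = sqrt(-8451 - 16*I*sqrt(7))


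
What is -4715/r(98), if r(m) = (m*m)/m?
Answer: -4715/98 ≈ -48.112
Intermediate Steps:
r(m) = m (r(m) = m²/m = m)
-4715/r(98) = -4715/98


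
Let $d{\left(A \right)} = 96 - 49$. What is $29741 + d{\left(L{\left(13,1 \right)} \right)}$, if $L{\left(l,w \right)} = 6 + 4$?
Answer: $29788$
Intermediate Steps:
$L{\left(l,w \right)} = 10$
$d{\left(A \right)} = 47$
$29741 + d{\left(L{\left(13,1 \right)} \right)} = 29741 + 47 = 29788$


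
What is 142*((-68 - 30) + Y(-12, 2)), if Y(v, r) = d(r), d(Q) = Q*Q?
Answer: -13348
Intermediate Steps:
d(Q) = Q²
Y(v, r) = r²
142*((-68 - 30) + Y(-12, 2)) = 142*((-68 - 30) + 2²) = 142*(-98 + 4) = 142*(-94) = -13348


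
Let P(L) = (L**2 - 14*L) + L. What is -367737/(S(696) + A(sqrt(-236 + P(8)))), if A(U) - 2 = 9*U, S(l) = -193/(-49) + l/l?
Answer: -1531624605/13448089 + 7946428833*I*sqrt(69)/26896178 ≈ -113.89 + 2454.2*I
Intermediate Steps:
S(l) = 242/49 (S(l) = -193*(-1/49) + 1 = 193/49 + 1 = 242/49)
P(L) = L**2 - 13*L
A(U) = 2 + 9*U
-367737/(S(696) + A(sqrt(-236 + P(8)))) = -367737/(242/49 + (2 + 9*sqrt(-236 + 8*(-13 + 8)))) = -367737/(242/49 + (2 + 9*sqrt(-236 + 8*(-5)))) = -367737/(242/49 + (2 + 9*sqrt(-236 - 40))) = -367737/(242/49 + (2 + 9*sqrt(-276))) = -367737/(242/49 + (2 + 9*(2*I*sqrt(69)))) = -367737/(242/49 + (2 + 18*I*sqrt(69))) = -367737/(340/49 + 18*I*sqrt(69))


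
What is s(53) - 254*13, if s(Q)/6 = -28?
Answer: -3470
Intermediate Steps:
s(Q) = -168 (s(Q) = 6*(-28) = -168)
s(53) - 254*13 = -168 - 254*13 = -168 - 1*3302 = -168 - 3302 = -3470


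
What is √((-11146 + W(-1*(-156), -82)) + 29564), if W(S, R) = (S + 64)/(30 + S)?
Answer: 26*√235662/93 ≈ 135.72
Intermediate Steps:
W(S, R) = (64 + S)/(30 + S)
√((-11146 + W(-1*(-156), -82)) + 29564) = √((-11146 + (64 - 1*(-156))/(30 - 1*(-156))) + 29564) = √((-11146 + (64 + 156)/(30 + 156)) + 29564) = √((-11146 + 220/186) + 29564) = √((-11146 + (1/186)*220) + 29564) = √((-11146 + 110/93) + 29564) = √(-1036468/93 + 29564) = √(1712984/93) = 26*√235662/93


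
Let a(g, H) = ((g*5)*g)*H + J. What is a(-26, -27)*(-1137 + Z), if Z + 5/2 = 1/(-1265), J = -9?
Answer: 263122777053/2530 ≈ 1.0400e+8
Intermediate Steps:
Z = -6327/2530 (Z = -5/2 + 1/(-1265) = -5/2 - 1/1265 = -6327/2530 ≈ -2.5008)
a(g, H) = -9 + 5*H*g² (a(g, H) = ((g*5)*g)*H - 9 = ((5*g)*g)*H - 9 = (5*g²)*H - 9 = 5*H*g² - 9 = -9 + 5*H*g²)
a(-26, -27)*(-1137 + Z) = (-9 + 5*(-27)*(-26)²)*(-1137 - 6327/2530) = (-9 + 5*(-27)*676)*(-2882937/2530) = (-9 - 91260)*(-2882937/2530) = -91269*(-2882937/2530) = 263122777053/2530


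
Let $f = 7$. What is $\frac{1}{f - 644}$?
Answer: $- \frac{1}{637} \approx -0.0015699$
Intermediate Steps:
$\frac{1}{f - 644} = \frac{1}{7 - 644} = \frac{1}{-637} = - \frac{1}{637}$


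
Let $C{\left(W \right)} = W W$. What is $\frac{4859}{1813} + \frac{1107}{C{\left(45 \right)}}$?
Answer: $\frac{438758}{135975} \approx 3.2268$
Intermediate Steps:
$C{\left(W \right)} = W^{2}$
$\frac{4859}{1813} + \frac{1107}{C{\left(45 \right)}} = \frac{4859}{1813} + \frac{1107}{45^{2}} = 4859 \cdot \frac{1}{1813} + \frac{1107}{2025} = \frac{4859}{1813} + 1107 \cdot \frac{1}{2025} = \frac{4859}{1813} + \frac{41}{75} = \frac{438758}{135975}$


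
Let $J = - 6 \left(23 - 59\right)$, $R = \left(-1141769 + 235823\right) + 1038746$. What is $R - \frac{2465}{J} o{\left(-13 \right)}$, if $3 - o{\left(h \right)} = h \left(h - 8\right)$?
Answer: $\frac{543525}{4} \approx 1.3588 \cdot 10^{5}$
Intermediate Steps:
$R = 132800$ ($R = -905946 + 1038746 = 132800$)
$o{\left(h \right)} = 3 - h \left(-8 + h\right)$ ($o{\left(h \right)} = 3 - h \left(h - 8\right) = 3 - h \left(-8 + h\right)$)
$J = 216$ ($J = \left(-6\right) \left(-36\right) = 216$)
$R - \frac{2465}{J} o{\left(-13 \right)} = 132800 - \frac{2465}{216} \left(3 - \left(-13\right)^{2} + 8 \left(-13\right)\right) = 132800 - 2465 \cdot \frac{1}{216} \left(3 - 169 - 104\right) = 132800 - \frac{2465 \left(3 - 169 - 104\right)}{216} = 132800 - \frac{2465}{216} \left(-270\right) = 132800 - - \frac{12325}{4} = 132800 + \frac{12325}{4} = \frac{543525}{4}$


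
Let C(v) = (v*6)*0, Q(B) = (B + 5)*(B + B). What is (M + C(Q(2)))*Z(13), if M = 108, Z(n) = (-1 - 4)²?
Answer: 2700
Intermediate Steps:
Z(n) = 25 (Z(n) = (-5)² = 25)
Q(B) = 2*B*(5 + B) (Q(B) = (5 + B)*(2*B) = 2*B*(5 + B))
C(v) = 0 (C(v) = (6*v)*0 = 0)
(M + C(Q(2)))*Z(13) = (108 + 0)*25 = 108*25 = 2700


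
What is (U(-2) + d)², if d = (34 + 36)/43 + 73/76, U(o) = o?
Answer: 3697929/10679824 ≈ 0.34625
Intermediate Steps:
d = 8459/3268 (d = 70*(1/43) + 73*(1/76) = 70/43 + 73/76 = 8459/3268 ≈ 2.5884)
(U(-2) + d)² = (-2 + 8459/3268)² = (1923/3268)² = 3697929/10679824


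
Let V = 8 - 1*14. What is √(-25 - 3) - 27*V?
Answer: 162 + 2*I*√7 ≈ 162.0 + 5.2915*I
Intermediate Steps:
V = -6 (V = 8 - 14 = -6)
√(-25 - 3) - 27*V = √(-25 - 3) - 27*(-6) = √(-28) + 162 = 2*I*√7 + 162 = 162 + 2*I*√7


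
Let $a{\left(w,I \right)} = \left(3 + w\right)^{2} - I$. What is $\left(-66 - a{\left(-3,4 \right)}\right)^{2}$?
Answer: $3844$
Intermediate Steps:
$\left(-66 - a{\left(-3,4 \right)}\right)^{2} = \left(-66 - \left(\left(3 - 3\right)^{2} - 4\right)\right)^{2} = \left(-66 - \left(0^{2} - 4\right)\right)^{2} = \left(-66 - \left(0 - 4\right)\right)^{2} = \left(-66 - -4\right)^{2} = \left(-66 + 4\right)^{2} = \left(-62\right)^{2} = 3844$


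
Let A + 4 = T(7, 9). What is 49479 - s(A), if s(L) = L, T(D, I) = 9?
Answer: 49474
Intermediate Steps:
A = 5 (A = -4 + 9 = 5)
49479 - s(A) = 49479 - 1*5 = 49479 - 5 = 49474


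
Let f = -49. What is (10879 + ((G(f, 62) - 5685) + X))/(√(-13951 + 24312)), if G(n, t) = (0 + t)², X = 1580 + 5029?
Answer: 15647*√10361/10361 ≈ 153.72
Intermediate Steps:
X = 6609
G(n, t) = t²
(10879 + ((G(f, 62) - 5685) + X))/(√(-13951 + 24312)) = (10879 + ((62² - 5685) + 6609))/(√(-13951 + 24312)) = (10879 + ((3844 - 5685) + 6609))/(√10361) = (10879 + (-1841 + 6609))*(√10361/10361) = (10879 + 4768)*(√10361/10361) = 15647*(√10361/10361) = 15647*√10361/10361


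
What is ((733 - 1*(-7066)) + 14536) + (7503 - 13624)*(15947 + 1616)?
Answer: -107480788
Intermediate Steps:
((733 - 1*(-7066)) + 14536) + (7503 - 13624)*(15947 + 1616) = ((733 + 7066) + 14536) - 6121*17563 = (7799 + 14536) - 107503123 = 22335 - 107503123 = -107480788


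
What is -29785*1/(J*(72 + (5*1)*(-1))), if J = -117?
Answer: 29785/7839 ≈ 3.7996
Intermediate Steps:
-29785*1/(J*(72 + (5*1)*(-1))) = -29785*(-1/(117*(72 + (5*1)*(-1)))) = -29785*(-1/(117*(72 + 5*(-1)))) = -29785*(-1/(117*(72 - 5))) = -29785/((-117*67)) = -29785/(-7839) = -29785*(-1/7839) = 29785/7839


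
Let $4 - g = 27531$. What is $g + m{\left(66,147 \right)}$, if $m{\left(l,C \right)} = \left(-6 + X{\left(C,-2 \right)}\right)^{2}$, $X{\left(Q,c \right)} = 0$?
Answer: $-27491$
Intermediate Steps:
$g = -27527$ ($g = 4 - 27531 = -27527$)
$m{\left(l,C \right)} = 36$ ($m{\left(l,C \right)} = \left(-6 + 0\right)^{2} = \left(-6\right)^{2} = 36$)
$g + m{\left(66,147 \right)} = -27527 + 36 = -27491$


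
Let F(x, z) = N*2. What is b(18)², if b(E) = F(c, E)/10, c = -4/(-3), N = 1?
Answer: 1/25 ≈ 0.040000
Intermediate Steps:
c = 4/3 (c = -4*(-⅓) = 4/3 ≈ 1.3333)
F(x, z) = 2 (F(x, z) = 1*2 = 2)
b(E) = ⅕ (b(E) = 2/10 = 2*(⅒) = ⅕)
b(18)² = (⅕)² = 1/25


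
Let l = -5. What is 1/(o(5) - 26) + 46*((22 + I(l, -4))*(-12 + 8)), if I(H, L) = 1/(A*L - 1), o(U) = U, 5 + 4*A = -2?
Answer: -28551/7 ≈ -4078.7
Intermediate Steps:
A = -7/4 (A = -5/4 + (¼)*(-2) = -5/4 - ½ = -7/4 ≈ -1.7500)
I(H, L) = 1/(-1 - 7*L/4) (I(H, L) = 1/(-7*L/4 - 1) = 1/(-1 - 7*L/4))
1/(o(5) - 26) + 46*((22 + I(l, -4))*(-12 + 8)) = 1/(5 - 26) + 46*((22 - 4/(4 + 7*(-4)))*(-12 + 8)) = 1/(-21) + 46*((22 - 4/(4 - 28))*(-4)) = -1/21 + 46*((22 - 4/(-24))*(-4)) = -1/21 + 46*((22 - 4*(-1/24))*(-4)) = -1/21 + 46*((22 + ⅙)*(-4)) = -1/21 + 46*((133/6)*(-4)) = -1/21 + 46*(-266/3) = -1/21 - 12236/3 = -28551/7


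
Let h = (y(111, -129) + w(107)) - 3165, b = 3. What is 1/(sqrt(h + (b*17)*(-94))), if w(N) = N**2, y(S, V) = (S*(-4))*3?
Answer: sqrt(2158)/2158 ≈ 0.021527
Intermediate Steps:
y(S, V) = -12*S (y(S, V) = -4*S*3 = -12*S)
h = 6952 (h = (-12*111 + 107**2) - 3165 = (-1332 + 11449) - 3165 = 10117 - 3165 = 6952)
1/(sqrt(h + (b*17)*(-94))) = 1/(sqrt(6952 + (3*17)*(-94))) = 1/(sqrt(6952 + 51*(-94))) = 1/(sqrt(6952 - 4794)) = 1/(sqrt(2158)) = sqrt(2158)/2158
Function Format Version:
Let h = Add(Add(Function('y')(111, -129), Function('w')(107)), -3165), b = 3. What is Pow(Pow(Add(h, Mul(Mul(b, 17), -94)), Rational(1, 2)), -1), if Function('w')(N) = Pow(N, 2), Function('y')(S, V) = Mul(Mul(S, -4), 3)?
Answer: Mul(Rational(1, 2158), Pow(2158, Rational(1, 2))) ≈ 0.021527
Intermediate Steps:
Function('y')(S, V) = Mul(-12, S) (Function('y')(S, V) = Mul(Mul(-4, S), 3) = Mul(-12, S))
h = 6952 (h = Add(Add(Mul(-12, 111), Pow(107, 2)), -3165) = Add(Add(-1332, 11449), -3165) = Add(10117, -3165) = 6952)
Pow(Pow(Add(h, Mul(Mul(b, 17), -94)), Rational(1, 2)), -1) = Pow(Pow(Add(6952, Mul(Mul(3, 17), -94)), Rational(1, 2)), -1) = Pow(Pow(Add(6952, Mul(51, -94)), Rational(1, 2)), -1) = Pow(Pow(Add(6952, -4794), Rational(1, 2)), -1) = Pow(Pow(2158, Rational(1, 2)), -1) = Mul(Rational(1, 2158), Pow(2158, Rational(1, 2)))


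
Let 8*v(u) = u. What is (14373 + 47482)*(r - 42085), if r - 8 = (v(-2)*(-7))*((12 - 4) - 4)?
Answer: -2602239850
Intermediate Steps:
v(u) = u/8
r = 15 (r = 8 + (((⅛)*(-2))*(-7))*((12 - 4) - 4) = 8 + (-¼*(-7))*(8 - 4) = 8 + (7/4)*4 = 8 + 7 = 15)
(14373 + 47482)*(r - 42085) = (14373 + 47482)*(15 - 42085) = 61855*(-42070) = -2602239850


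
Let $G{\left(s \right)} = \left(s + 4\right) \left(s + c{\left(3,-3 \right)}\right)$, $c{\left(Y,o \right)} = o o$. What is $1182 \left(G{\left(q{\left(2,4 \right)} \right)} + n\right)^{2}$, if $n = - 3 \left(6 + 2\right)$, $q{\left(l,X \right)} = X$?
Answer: $7564800$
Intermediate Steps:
$c{\left(Y,o \right)} = o^{2}$
$n = -24$ ($n = \left(-3\right) 8 = -24$)
$G{\left(s \right)} = \left(4 + s\right) \left(9 + s\right)$ ($G{\left(s \right)} = \left(s + 4\right) \left(s + \left(-3\right)^{2}\right) = \left(4 + s\right) \left(s + 9\right) = \left(4 + s\right) \left(9 + s\right)$)
$1182 \left(G{\left(q{\left(2,4 \right)} \right)} + n\right)^{2} = 1182 \left(\left(36 + 4^{2} + 13 \cdot 4\right) - 24\right)^{2} = 1182 \left(\left(36 + 16 + 52\right) - 24\right)^{2} = 1182 \left(104 - 24\right)^{2} = 1182 \cdot 80^{2} = 1182 \cdot 6400 = 7564800$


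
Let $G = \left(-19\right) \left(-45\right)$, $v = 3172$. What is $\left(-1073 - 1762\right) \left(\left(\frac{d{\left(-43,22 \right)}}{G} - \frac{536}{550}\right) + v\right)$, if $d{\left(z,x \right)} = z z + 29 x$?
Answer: $- \frac{9403018191}{1045} \approx -8.9981 \cdot 10^{6}$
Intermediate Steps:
$d{\left(z,x \right)} = z^{2} + 29 x$
$G = 855$
$\left(-1073 - 1762\right) \left(\left(\frac{d{\left(-43,22 \right)}}{G} - \frac{536}{550}\right) + v\right) = \left(-1073 - 1762\right) \left(\left(\frac{\left(-43\right)^{2} + 29 \cdot 22}{855} - \frac{536}{550}\right) + 3172\right) = - 2835 \left(\left(\left(1849 + 638\right) \frac{1}{855} - \frac{268}{275}\right) + 3172\right) = - 2835 \left(\left(2487 \cdot \frac{1}{855} - \frac{268}{275}\right) + 3172\right) = - 2835 \left(\left(\frac{829}{285} - \frac{268}{275}\right) + 3172\right) = - 2835 \left(\frac{30319}{15675} + 3172\right) = \left(-2835\right) \frac{49751419}{15675} = - \frac{9403018191}{1045}$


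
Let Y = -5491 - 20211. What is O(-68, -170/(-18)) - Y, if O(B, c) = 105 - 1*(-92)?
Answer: 25899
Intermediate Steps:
Y = -25702
O(B, c) = 197 (O(B, c) = 105 + 92 = 197)
O(-68, -170/(-18)) - Y = 197 - 1*(-25702) = 197 + 25702 = 25899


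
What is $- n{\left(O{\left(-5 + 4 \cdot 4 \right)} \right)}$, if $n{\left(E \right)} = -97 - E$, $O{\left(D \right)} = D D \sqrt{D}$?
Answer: $97 + 121 \sqrt{11} \approx 498.31$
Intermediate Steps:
$O{\left(D \right)} = D^{\frac{5}{2}}$ ($O{\left(D \right)} = D^{2} \sqrt{D} = D^{\frac{5}{2}}$)
$- n{\left(O{\left(-5 + 4 \cdot 4 \right)} \right)} = - (-97 - \left(-5 + 4 \cdot 4\right)^{\frac{5}{2}}) = - (-97 - \left(-5 + 16\right)^{\frac{5}{2}}) = - (-97 - 11^{\frac{5}{2}}) = - (-97 - 121 \sqrt{11}) = 97 + 121 \sqrt{11}$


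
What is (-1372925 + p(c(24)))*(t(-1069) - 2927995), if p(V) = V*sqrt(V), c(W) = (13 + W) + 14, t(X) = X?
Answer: 4021385192200 - 149382264*sqrt(51) ≈ 4.0203e+12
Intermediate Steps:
c(W) = 27 + W
p(V) = V**(3/2)
(-1372925 + p(c(24)))*(t(-1069) - 2927995) = (-1372925 + (27 + 24)**(3/2))*(-1069 - 2927995) = (-1372925 + 51**(3/2))*(-2929064) = (-1372925 + 51*sqrt(51))*(-2929064) = 4021385192200 - 149382264*sqrt(51)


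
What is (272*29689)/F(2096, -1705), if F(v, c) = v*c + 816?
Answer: -504713/223304 ≈ -2.2602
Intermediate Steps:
F(v, c) = 816 + c*v (F(v, c) = c*v + 816 = 816 + c*v)
(272*29689)/F(2096, -1705) = (272*29689)/(816 - 1705*2096) = 8075408/(816 - 3573680) = 8075408/(-3572864) = 8075408*(-1/3572864) = -504713/223304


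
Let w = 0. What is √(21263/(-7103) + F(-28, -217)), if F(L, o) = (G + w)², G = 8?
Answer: √3077935887/7103 ≈ 7.8107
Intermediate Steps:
F(L, o) = 64 (F(L, o) = (8 + 0)² = 8² = 64)
√(21263/(-7103) + F(-28, -217)) = √(21263/(-7103) + 64) = √(21263*(-1/7103) + 64) = √(-21263/7103 + 64) = √(433329/7103) = √3077935887/7103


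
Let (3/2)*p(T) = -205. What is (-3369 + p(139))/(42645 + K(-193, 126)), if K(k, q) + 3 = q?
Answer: -10517/128304 ≈ -0.081969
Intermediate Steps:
p(T) = -410/3 (p(T) = (⅔)*(-205) = -410/3)
K(k, q) = -3 + q
(-3369 + p(139))/(42645 + K(-193, 126)) = (-3369 - 410/3)/(42645 + (-3 + 126)) = -10517/(3*(42645 + 123)) = -10517/3/42768 = -10517/3*1/42768 = -10517/128304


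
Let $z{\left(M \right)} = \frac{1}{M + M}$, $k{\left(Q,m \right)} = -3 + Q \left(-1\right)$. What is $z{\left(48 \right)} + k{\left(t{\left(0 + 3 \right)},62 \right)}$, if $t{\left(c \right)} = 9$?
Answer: $- \frac{1151}{96} \approx -11.99$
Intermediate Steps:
$k{\left(Q,m \right)} = -3 - Q$
$z{\left(M \right)} = \frac{1}{2 M}$
$z{\left(48 \right)} + k{\left(t{\left(0 + 3 \right)},62 \right)} = \frac{1}{2 \cdot 48} - 12 = \frac{1}{2} \cdot \frac{1}{48} - 12 = \frac{1}{96} - 12 = - \frac{1151}{96}$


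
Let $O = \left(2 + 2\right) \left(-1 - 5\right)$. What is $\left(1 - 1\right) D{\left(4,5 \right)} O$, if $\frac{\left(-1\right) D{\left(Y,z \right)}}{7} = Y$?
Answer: $0$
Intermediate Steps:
$D{\left(Y,z \right)} = - 7 Y$
$O = -24$ ($O = 4 \left(-6\right) = -24$)
$\left(1 - 1\right) D{\left(4,5 \right)} O = \left(1 - 1\right) \left(\left(-7\right) 4\right) \left(-24\right) = 0 \left(-28\right) \left(-24\right) = 0 \left(-24\right) = 0$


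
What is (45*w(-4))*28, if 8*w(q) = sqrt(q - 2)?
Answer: 315*I*sqrt(6)/2 ≈ 385.79*I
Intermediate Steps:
w(q) = sqrt(-2 + q)/8 (w(q) = sqrt(q - 2)/8 = sqrt(-2 + q)/8)
(45*w(-4))*28 = (45*(sqrt(-2 - 4)/8))*28 = (45*(sqrt(-6)/8))*28 = (45*((I*sqrt(6))/8))*28 = (45*(I*sqrt(6)/8))*28 = (45*I*sqrt(6)/8)*28 = 315*I*sqrt(6)/2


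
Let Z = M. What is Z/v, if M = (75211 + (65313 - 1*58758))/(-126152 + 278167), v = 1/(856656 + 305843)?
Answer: 95052893234/152015 ≈ 6.2529e+5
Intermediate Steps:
v = 1/1162499 ≈ 8.6022e-7
M = 81766/152015 (M = (75211 + (65313 - 58758))/152015 = (75211 + 6555)*(1/152015) = 81766*(1/152015) = 81766/152015 ≈ 0.53788)
Z = 81766/152015 ≈ 0.53788
Z/v = 81766/(152015*(1/1162499)) = (81766/152015)*1162499 = 95052893234/152015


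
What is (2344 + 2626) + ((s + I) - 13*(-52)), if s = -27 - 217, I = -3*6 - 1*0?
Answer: 5384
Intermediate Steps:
I = -18 (I = -18 + 0 = -18)
s = -244
(2344 + 2626) + ((s + I) - 13*(-52)) = (2344 + 2626) + ((-244 - 18) - 13*(-52)) = 4970 + (-262 + 676) = 4970 + 414 = 5384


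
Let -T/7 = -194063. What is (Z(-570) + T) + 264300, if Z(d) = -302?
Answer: 1622439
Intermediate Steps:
T = 1358441 (T = -7*(-194063) = 1358441)
(Z(-570) + T) + 264300 = (-302 + 1358441) + 264300 = 1358139 + 264300 = 1622439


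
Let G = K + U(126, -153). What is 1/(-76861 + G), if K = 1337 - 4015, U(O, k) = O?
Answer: -1/79413 ≈ -1.2592e-5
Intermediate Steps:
K = -2678
G = -2552 (G = -2678 + 126 = -2552)
1/(-76861 + G) = 1/(-76861 - 2552) = 1/(-79413) = -1/79413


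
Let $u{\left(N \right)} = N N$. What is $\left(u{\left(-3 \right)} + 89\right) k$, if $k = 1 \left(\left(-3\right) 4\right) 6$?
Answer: $-7056$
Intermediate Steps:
$k = -72$ ($k = 1 \left(-12\right) 6 = \left(-12\right) 6 = -72$)
$u{\left(N \right)} = N^{2}$
$\left(u{\left(-3 \right)} + 89\right) k = \left(\left(-3\right)^{2} + 89\right) \left(-72\right) = \left(9 + 89\right) \left(-72\right) = 98 \left(-72\right) = -7056$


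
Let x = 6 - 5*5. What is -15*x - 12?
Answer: 273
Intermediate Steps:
x = -19 (x = 6 - 25 = -19)
-15*x - 12 = -15*(-19) - 12 = 285 - 12 = 273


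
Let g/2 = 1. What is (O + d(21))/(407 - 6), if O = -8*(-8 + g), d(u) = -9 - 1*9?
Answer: 30/401 ≈ 0.074813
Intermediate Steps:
g = 2 (g = 2*1 = 2)
d(u) = -18 (d(u) = -9 - 9 = -18)
O = 48 (O = -8*(-8 + 2) = -8*(-6) = 48)
(O + d(21))/(407 - 6) = (48 - 18)/(407 - 6) = 30/401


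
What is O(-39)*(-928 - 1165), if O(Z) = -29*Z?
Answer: -2367183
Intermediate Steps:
O(-39)*(-928 - 1165) = (-29*(-39))*(-928 - 1165) = 1131*(-2093) = -2367183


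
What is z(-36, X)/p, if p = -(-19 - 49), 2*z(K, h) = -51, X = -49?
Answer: -3/8 ≈ -0.37500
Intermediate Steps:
z(K, h) = -51/2 (z(K, h) = (½)*(-51) = -51/2)
p = 68 (p = -1*(-68) = 68)
z(-36, X)/p = -51/2/68 = -51/2*1/68 = -3/8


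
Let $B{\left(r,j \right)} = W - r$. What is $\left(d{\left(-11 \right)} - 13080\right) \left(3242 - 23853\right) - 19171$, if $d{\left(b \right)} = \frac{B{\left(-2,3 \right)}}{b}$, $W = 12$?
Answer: $\frac{2965588353}{11} \approx 2.696 \cdot 10^{8}$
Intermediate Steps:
$B{\left(r,j \right)} = 12 - r$
$d{\left(b \right)} = \frac{14}{b}$ ($d{\left(b \right)} = \frac{12 - -2}{b} = \frac{12 + 2}{b} = \frac{14}{b}$)
$\left(d{\left(-11 \right)} - 13080\right) \left(3242 - 23853\right) - 19171 = \left(\frac{14}{-11} - 13080\right) \left(3242 - 23853\right) - 19171 = \left(14 \left(- \frac{1}{11}\right) - 13080\right) \left(-20611\right) - 19171 = \left(- \frac{14}{11} - 13080\right) \left(-20611\right) - 19171 = \left(- \frac{143894}{11}\right) \left(-20611\right) - 19171 = \frac{2965799234}{11} - 19171 = \frac{2965588353}{11}$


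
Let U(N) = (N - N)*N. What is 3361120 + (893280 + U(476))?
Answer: 4254400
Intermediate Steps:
U(N) = 0 (U(N) = 0*N = 0)
3361120 + (893280 + U(476)) = 3361120 + (893280 + 0) = 3361120 + 893280 = 4254400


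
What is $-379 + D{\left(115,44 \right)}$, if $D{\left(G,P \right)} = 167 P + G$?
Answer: $7084$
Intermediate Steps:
$D{\left(G,P \right)} = G + 167 P$
$-379 + D{\left(115,44 \right)} = -379 + \left(115 + 167 \cdot 44\right) = -379 + \left(115 + 7348\right) = -379 + 7463 = 7084$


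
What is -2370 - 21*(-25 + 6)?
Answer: -1971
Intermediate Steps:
-2370 - 21*(-25 + 6) = -2370 - 21*(-19) = -2370 + 399 = -1971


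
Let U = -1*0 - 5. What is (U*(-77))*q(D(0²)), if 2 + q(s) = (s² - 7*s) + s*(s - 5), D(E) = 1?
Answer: -4620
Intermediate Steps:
U = -5 (U = 0 - 5 = -5)
q(s) = -2 + s² - 7*s + s*(-5 + s) (q(s) = -2 + ((s² - 7*s) + s*(s - 5)) = -2 + ((s² - 7*s) + s*(-5 + s)) = -2 + (s² - 7*s + s*(-5 + s)) = -2 + s² - 7*s + s*(-5 + s))
(U*(-77))*q(D(0²)) = (-5*(-77))*(-2 - 12*1 + 2*1²) = 385*(-2 - 12 + 2*1) = 385*(-2 - 12 + 2) = 385*(-12) = -4620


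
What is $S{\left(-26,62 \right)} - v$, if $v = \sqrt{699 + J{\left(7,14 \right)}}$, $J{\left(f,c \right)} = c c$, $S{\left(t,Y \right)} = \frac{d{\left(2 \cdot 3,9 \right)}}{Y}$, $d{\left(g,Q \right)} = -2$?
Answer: $- \frac{1}{31} - \sqrt{895} \approx -29.949$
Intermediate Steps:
$S{\left(t,Y \right)} = - \frac{2}{Y}$
$J{\left(f,c \right)} = c^{2}$
$v = \sqrt{895}$ ($v = \sqrt{699 + 14^{2}} = \sqrt{699 + 196} = \sqrt{895} \approx 29.917$)
$S{\left(-26,62 \right)} - v = - \frac{2}{62} - \sqrt{895} = \left(-2\right) \frac{1}{62} - \sqrt{895} = - \frac{1}{31} - \sqrt{895}$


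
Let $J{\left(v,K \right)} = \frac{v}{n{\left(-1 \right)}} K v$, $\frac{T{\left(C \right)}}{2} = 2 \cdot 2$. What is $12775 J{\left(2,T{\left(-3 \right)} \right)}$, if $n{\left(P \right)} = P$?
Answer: $-408800$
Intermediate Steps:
$T{\left(C \right)} = 8$ ($T{\left(C \right)} = 2 \cdot 2 \cdot 2 = 2 \cdot 4 = 8$)
$J{\left(v,K \right)} = - K v^{2}$ ($J{\left(v,K \right)} = \frac{v}{-1} K v = v \left(-1\right) K v = - v K v = - K v v = - K v^{2}$)
$12775 J{\left(2,T{\left(-3 \right)} \right)} = 12775 \left(\left(-1\right) 8 \cdot 2^{2}\right) = 12775 \left(\left(-1\right) 8 \cdot 4\right) = 12775 \left(-32\right) = -408800$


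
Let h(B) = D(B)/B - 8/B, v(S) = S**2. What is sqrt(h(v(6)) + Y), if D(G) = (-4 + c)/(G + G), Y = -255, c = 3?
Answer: I*sqrt(1323074)/72 ≈ 15.976*I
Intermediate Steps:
D(G) = -1/(2*G) (D(G) = (-4 + 3)/(G + G) = -1/(2*G))
h(B) = -8/B - 1/(2*B**2) (h(B) = (-1/(2*B))/B - 8/B = -1/(2*B**2) - 8/B = -8/B - 1/(2*B**2))
sqrt(h(v(6)) + Y) = sqrt((-1 - 16*6**2)/(2*(6**2)**2) - 255) = sqrt((1/2)*(-1 - 16*36)/36**2 - 255) = sqrt((1/2)*(1/1296)*(-1 - 576) - 255) = sqrt((1/2)*(1/1296)*(-577) - 255) = sqrt(-577/2592 - 255) = sqrt(-661537/2592) = I*sqrt(1323074)/72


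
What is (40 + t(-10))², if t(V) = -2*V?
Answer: 3600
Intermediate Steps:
(40 + t(-10))² = (40 - 2*(-10))² = (40 + 20)² = 60² = 3600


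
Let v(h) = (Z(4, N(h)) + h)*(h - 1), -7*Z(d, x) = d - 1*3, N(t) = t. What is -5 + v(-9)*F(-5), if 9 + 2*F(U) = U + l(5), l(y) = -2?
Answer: -5155/7 ≈ -736.43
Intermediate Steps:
F(U) = -11/2 + U/2 (F(U) = -9/2 + (U - 2)/2 = -9/2 + (-2 + U)/2 = -9/2 + (-1 + U/2) = -11/2 + U/2)
Z(d, x) = 3/7 - d/7 (Z(d, x) = -(d - 1*3)/7 = -(d - 3)/7 = -(-3 + d)/7 = 3/7 - d/7)
v(h) = (-1 + h)*(-⅐ + h) (v(h) = ((3/7 - ⅐*4) + h)*(h - 1) = ((3/7 - 4/7) + h)*(-1 + h) = (-⅐ + h)*(-1 + h) = (-1 + h)*(-⅐ + h))
-5 + v(-9)*F(-5) = -5 + (⅐ + (-9)² - 8/7*(-9))*(-11/2 + (½)*(-5)) = -5 + (⅐ + 81 + 72/7)*(-11/2 - 5/2) = -5 + (640/7)*(-8) = -5 - 5120/7 = -5155/7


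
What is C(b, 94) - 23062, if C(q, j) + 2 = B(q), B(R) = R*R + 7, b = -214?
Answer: 22739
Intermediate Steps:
B(R) = 7 + R² (B(R) = R² + 7 = 7 + R²)
C(q, j) = 5 + q² (C(q, j) = -2 + (7 + q²) = 5 + q²)
C(b, 94) - 23062 = (5 + (-214)²) - 23062 = (5 + 45796) - 23062 = 45801 - 23062 = 22739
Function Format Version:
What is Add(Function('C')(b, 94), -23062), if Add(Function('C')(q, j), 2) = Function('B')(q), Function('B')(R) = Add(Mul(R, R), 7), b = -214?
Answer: 22739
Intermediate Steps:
Function('B')(R) = Add(7, Pow(R, 2)) (Function('B')(R) = Add(Pow(R, 2), 7) = Add(7, Pow(R, 2)))
Function('C')(q, j) = Add(5, Pow(q, 2)) (Function('C')(q, j) = Add(-2, Add(7, Pow(q, 2))) = Add(5, Pow(q, 2)))
Add(Function('C')(b, 94), -23062) = Add(Add(5, Pow(-214, 2)), -23062) = Add(Add(5, 45796), -23062) = Add(45801, -23062) = 22739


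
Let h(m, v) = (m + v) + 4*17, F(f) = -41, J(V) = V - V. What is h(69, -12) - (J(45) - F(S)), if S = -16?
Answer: 84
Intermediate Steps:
J(V) = 0
h(m, v) = 68 + m + v (h(m, v) = (m + v) + 68 = 68 + m + v)
h(69, -12) - (J(45) - F(S)) = (68 + 69 - 12) - (0 - 1*(-41)) = 125 - (0 + 41) = 125 - 1*41 = 125 - 41 = 84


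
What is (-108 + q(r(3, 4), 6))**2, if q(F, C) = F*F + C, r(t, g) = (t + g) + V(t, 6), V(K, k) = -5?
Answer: 9604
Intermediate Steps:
r(t, g) = -5 + g + t (r(t, g) = (t + g) - 5 = (g + t) - 5 = -5 + g + t)
q(F, C) = C + F**2 (q(F, C) = F**2 + C = C + F**2)
(-108 + q(r(3, 4), 6))**2 = (-108 + (6 + (-5 + 4 + 3)**2))**2 = (-108 + (6 + 2**2))**2 = (-108 + (6 + 4))**2 = (-108 + 10)**2 = (-98)**2 = 9604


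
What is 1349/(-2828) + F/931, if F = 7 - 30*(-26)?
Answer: 138531/376124 ≈ 0.36831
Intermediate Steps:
F = 787 (F = 7 + 780 = 787)
1349/(-2828) + F/931 = 1349/(-2828) + 787/931 = 1349*(-1/2828) + 787*(1/931) = -1349/2828 + 787/931 = 138531/376124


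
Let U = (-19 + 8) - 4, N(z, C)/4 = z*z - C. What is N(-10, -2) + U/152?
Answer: 62001/152 ≈ 407.90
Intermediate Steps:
N(z, C) = -4*C + 4*z**2 (N(z, C) = 4*(z*z - C) = 4*(z**2 - C) = -4*C + 4*z**2)
U = -15 (U = -11 - 4 = -15)
N(-10, -2) + U/152 = (-4*(-2) + 4*(-10)**2) - 15/152 = (8 + 4*100) + (1/152)*(-15) = (8 + 400) - 15/152 = 408 - 15/152 = 62001/152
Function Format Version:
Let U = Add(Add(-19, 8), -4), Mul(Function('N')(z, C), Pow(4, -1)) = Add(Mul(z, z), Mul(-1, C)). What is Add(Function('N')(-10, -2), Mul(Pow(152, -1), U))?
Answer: Rational(62001, 152) ≈ 407.90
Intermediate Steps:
Function('N')(z, C) = Add(Mul(-4, C), Mul(4, Pow(z, 2))) (Function('N')(z, C) = Mul(4, Add(Mul(z, z), Mul(-1, C))) = Mul(4, Add(Pow(z, 2), Mul(-1, C))) = Add(Mul(-4, C), Mul(4, Pow(z, 2))))
U = -15 (U = Add(-11, -4) = -15)
Add(Function('N')(-10, -2), Mul(Pow(152, -1), U)) = Add(Add(Mul(-4, -2), Mul(4, Pow(-10, 2))), Mul(Pow(152, -1), -15)) = Add(Add(8, Mul(4, 100)), Mul(Rational(1, 152), -15)) = Add(Add(8, 400), Rational(-15, 152)) = Add(408, Rational(-15, 152)) = Rational(62001, 152)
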